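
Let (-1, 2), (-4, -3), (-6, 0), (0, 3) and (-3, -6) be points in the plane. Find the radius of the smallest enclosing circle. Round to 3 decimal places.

A smallest enclosing disk is always determined by at most three of the input points on its boundary.
The farthest pair is (0, 3)–(-3, -6) with squared distance 90. The circle on this segment as diameter has centre (-1.5, -1.5) and r² = 90/4 = 22.5.
Check (-1, 2): distance² to centre = 12.5 ≤ 22.5, so it lies inside.
All remaining points lie in this disk, and no smaller disk contains both endpoints, so this is the minimum enclosing circle.
r = √(22.5) ≈ 4.743.

4.743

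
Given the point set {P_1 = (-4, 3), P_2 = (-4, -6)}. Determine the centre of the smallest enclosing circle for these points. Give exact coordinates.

(-4, -1.5)

The smallest circle enclosing two points has them as diameter endpoints.
Centre = midpoint = (-4, -1.5); r² = |P_1P_2|²/4 = 81/4 = 20.25.
Centre = (-4, -1.5).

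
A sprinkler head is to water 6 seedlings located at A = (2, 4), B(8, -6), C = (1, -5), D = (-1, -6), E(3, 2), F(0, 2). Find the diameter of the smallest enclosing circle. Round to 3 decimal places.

12.175

By Welzl's lemma the MEC is supported by two points (diametrically opposite) or three points (on a circumcircle).
The minimum enclosing circle is determined by three boundary points: A, B, D.
Their circumcentre is (3.5, -1.9) with r² = 37.06.
The farthest remaining point F is at distance² 27.46 ≤ 37.06.
Diameter = 2r = 2√(37.06) ≈ 12.175.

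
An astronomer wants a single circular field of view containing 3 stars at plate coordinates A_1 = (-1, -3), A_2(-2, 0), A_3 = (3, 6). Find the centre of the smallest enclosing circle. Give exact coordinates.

Side lengths²: A_1A_2² = 10, A_1A_3² = 97, A_2A_3² = 61.
Since A_1A_3² = 97 ≥ 61 + 10 = 71, the angle opposite A_1A_3 is not acute, so the smallest enclosing circle has A_1A_3 as diameter.
Centre = midpoint of A_1A_3 = (1, 1.5), r² = 97/4 = 24.25.
Centre = (1, 1.5).

(1, 1.5)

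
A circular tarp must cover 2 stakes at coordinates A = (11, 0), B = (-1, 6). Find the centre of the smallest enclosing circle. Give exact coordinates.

The smallest circle enclosing two points has them as diameter endpoints.
Centre = midpoint = (5, 3); r² = |AB|²/4 = 180/4 = 45.
Centre = (5, 3).

(5, 3)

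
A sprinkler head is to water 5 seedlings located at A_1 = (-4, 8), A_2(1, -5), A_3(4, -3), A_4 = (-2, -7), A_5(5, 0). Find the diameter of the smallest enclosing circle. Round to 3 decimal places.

15.159

The minimum enclosing circle of a finite set is fixed by two of the points (as a diameter) or three (as a circumcircle).
The minimum enclosing circle is determined by three boundary points: A_1, A_4, A_5.
Their circumcentre is (-87/34, 19/34) with r² = 33205/578.
The farthest remaining point A_3 is at distance² 32185/578 ≤ 33205/578.
Diameter = 2r = 2√(33205/578) ≈ 15.159.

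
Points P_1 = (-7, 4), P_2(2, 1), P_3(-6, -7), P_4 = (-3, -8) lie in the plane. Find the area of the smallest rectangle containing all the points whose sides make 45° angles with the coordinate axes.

128

In coordinates u = x + y, v = x − y the rectangle is axis-aligned; the map (x,y)→(u,v) scales areas by 2.
u-values: -3, 3, -13, -11; range = 3 − (-13) = 16.
v-values: -11, 1, 1, 5; range = 5 − (-11) = 16.
Area = (16 × 16) / 2 = 128.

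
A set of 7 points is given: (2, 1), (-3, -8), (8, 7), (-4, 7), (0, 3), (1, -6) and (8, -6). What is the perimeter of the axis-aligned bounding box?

Width = max x − min x = 8 − (-4) = 12.
Height = max y − min y = 7 − (-8) = 15.
Perimeter = 2(12 + 15) = 54.

54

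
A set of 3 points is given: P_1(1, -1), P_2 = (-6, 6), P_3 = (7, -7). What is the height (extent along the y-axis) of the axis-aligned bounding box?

max y = 6, min y = -7, so height = 13.

13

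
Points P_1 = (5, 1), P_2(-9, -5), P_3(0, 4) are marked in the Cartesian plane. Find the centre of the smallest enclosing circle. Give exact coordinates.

Side lengths²: P_1P_2² = 232, P_1P_3² = 34, P_2P_3² = 162.
Since P_1P_2² = 232 ≥ 162 + 34 = 196, the angle opposite P_1P_2 is not acute, so the smallest enclosing circle has P_1P_2 as diameter.
Centre = midpoint of P_1P_2 = (-2, -2), r² = 232/4 = 58.
Centre = (-2, -2).

(-2, -2)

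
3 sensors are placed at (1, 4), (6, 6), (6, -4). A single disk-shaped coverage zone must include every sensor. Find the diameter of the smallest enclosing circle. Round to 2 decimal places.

Call the three points A, B, C in the order given.
Side lengths²: AB² = 29, AC² = 89, BC² = 100.
Since BC² = 100 < 89 + 29 = 118, the triangle is acute, so the smallest enclosing circle is the circumcircle.
Circumcentre = (5.1, 1), r² = 25.81.
Diameter = 2r = 2√(25.81) ≈ 10.16.

10.16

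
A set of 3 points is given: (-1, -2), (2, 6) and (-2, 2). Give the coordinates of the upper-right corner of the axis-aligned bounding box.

(2, 6)

x-range [-2, 2], y-range [-2, 6].
The upper-right corner is (2, 6).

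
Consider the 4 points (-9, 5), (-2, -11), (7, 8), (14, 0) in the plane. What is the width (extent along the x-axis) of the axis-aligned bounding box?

23

max x = 14, min x = -9, so width = 23.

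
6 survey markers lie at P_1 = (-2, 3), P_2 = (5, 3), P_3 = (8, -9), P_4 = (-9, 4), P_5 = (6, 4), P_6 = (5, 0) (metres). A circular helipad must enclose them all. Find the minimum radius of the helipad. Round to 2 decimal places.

10.70

The farthest pair is P_3–P_4 with squared distance 458. The circle on this segment as diameter has centre (-0.5, -2.5) and r² = 458/4 = 114.5.
Check P_1: distance² to centre = 32.5 ≤ 114.5, so it lies inside.
All remaining points lie in this disk, and no smaller disk contains both endpoints, so this is the minimum enclosing circle.
r = √(114.5) ≈ 10.70.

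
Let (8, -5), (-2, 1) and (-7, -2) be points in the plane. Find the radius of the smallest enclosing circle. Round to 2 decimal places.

7.65

Call the three points A, B, C in the order given.
Side lengths²: AB² = 136, AC² = 234, BC² = 34.
Since AC² = 234 ≥ 136 + 34 = 170, the angle opposite AC is not acute, so the smallest enclosing circle has AC as diameter.
Centre = midpoint of AC = (0.5, -3.5), r² = 234/4 = 58.5.
r = √(58.5) ≈ 7.65.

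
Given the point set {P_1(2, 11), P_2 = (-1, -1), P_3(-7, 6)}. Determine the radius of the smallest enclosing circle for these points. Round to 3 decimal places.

6.312

Side lengths²: P_1P_2² = 153, P_1P_3² = 106, P_2P_3² = 85.
Since P_1P_2² = 153 < 106 + 85 = 191, the triangle is acute, so the smallest enclosing circle is the circumcircle.
Circumcentre = (-45/62, 329/62), r² = 76585/1922.
r = √(76585/1922) ≈ 6.312.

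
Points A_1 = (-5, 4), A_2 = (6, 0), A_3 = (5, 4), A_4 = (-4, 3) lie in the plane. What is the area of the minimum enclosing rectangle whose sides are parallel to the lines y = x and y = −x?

In coordinates u = x + y, v = x − y the rectangle is axis-aligned; the map (x,y)→(u,v) scales areas by 2.
u-values: -1, 6, 9, -1; range = 9 − (-1) = 10.
v-values: -9, 6, 1, -7; range = 6 − (-9) = 15.
Area = (10 × 15) / 2 = 75.

75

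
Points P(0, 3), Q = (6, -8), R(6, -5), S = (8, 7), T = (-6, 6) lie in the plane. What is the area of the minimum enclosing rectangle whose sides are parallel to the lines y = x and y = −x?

221

In coordinates u = x + y, v = x − y the rectangle is axis-aligned; the map (x,y)→(u,v) scales areas by 2.
u-values: 3, -2, 1, 15, 0; range = 15 − (-2) = 17.
v-values: -3, 14, 11, 1, -12; range = 14 − (-12) = 26.
Area = (17 × 26) / 2 = 221.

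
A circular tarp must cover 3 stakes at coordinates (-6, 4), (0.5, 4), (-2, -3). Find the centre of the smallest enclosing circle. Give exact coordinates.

Call the three points A, B, C in the order given.
Side lengths²: AB² = 42.25, AC² = 65, BC² = 55.25.
Since AC² = 65 < 55.25 + 42.25 = 97.5, the triangle is acute, so the smallest enclosing circle is the circumcircle.
Circumcentre = (-2.75, 17/14), r² = 14365/784.
Centre = (-2.75, 17/14).

(-2.75, 17/14)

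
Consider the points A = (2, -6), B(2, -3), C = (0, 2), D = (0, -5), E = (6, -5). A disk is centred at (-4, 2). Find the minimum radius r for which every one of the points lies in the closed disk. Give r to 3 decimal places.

The required radius is the distance from (-4, 2) to the farthest point.
Squared distances: 100, 61, 16, 65, 149.
Maximum is 149, attained at E.
r = √149 ≈ 12.207.

12.207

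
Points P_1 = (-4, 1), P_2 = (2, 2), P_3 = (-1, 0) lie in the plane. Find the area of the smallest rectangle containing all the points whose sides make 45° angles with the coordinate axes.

17.5

In coordinates u = x + y, v = x − y the rectangle is axis-aligned; the map (x,y)→(u,v) scales areas by 2.
u-values: -3, 4, -1; range = 4 − (-3) = 7.
v-values: -5, 0, -1; range = 0 − (-5) = 5.
Area = (7 × 5) / 2 = 17.5.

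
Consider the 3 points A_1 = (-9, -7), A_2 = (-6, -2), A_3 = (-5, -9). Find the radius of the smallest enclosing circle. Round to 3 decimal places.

3.546

Side lengths²: A_1A_2² = 34, A_1A_3² = 20, A_2A_3² = 50.
Since A_2A_3² = 50 < 34 + 20 = 54, the triangle is acute, so the smallest enclosing circle is the circumcircle.
Circumcentre = (-75/13, -72/13), r² = 2125/169.
r = √(2125/169) ≈ 3.546.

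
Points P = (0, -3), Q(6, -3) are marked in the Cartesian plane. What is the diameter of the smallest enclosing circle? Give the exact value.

The smallest circle enclosing two points has them as diameter endpoints.
Centre = midpoint = (3, -3); r² = |PQ|²/4 = 36/4 = 9.
Diameter = 2r = 2√9 = 6.

6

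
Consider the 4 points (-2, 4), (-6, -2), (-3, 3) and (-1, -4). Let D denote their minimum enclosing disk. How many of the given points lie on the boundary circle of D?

3

A smallest enclosing disk is always determined by at most three of the input points on its boundary.
The minimum enclosing circle is determined by three boundary points: (-2, 4), (-6, -2), (-1, -4).
Their circumcentre is (-89/38, -2/19) with r² = 24505/1444.
The farthest remaining point (-3, 3) is at distance² 14549/1444 ≤ 24505/1444.
The points at distance exactly r from the centre are (-2, 4), (-6, -2), (-1, -4) — 3 points.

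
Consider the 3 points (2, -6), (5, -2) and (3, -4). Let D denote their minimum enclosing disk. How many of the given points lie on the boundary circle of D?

Call the three points A, B, C in the order given.
Side lengths²: AB² = 25, AC² = 5, BC² = 8.
Since AB² = 25 ≥ 8 + 5 = 13, the angle opposite AB is not acute, so the smallest enclosing circle has AB as diameter.
Centre = midpoint of AB = (3.5, -4), r² = 25/4 = 6.25.
The points at distance exactly r from the centre are (2, -6), (5, -2) — 2 points.

2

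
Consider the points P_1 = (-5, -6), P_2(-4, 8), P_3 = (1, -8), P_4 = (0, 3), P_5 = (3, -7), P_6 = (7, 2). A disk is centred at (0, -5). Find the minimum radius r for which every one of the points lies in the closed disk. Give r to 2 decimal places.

The required radius is the distance from (0, -5) to the farthest point.
Squared distances: 26, 185, 10, 64, 13, 98.
Maximum is 185, attained at P_2.
r = √185 ≈ 13.60.

13.60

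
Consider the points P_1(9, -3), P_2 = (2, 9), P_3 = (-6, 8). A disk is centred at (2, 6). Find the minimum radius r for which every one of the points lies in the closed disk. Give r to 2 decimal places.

11.40

The required radius is the distance from (2, 6) to the farthest point.
Squared distances: 130, 9, 68.
Maximum is 130, attained at P_1.
r = √130 ≈ 11.40.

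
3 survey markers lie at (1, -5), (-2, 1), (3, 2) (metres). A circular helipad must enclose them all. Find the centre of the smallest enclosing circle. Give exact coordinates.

Call the three points A, B, C in the order given.
Side lengths²: AB² = 45, AC² = 53, BC² = 26.
Since AC² = 53 < 45 + 26 = 71, the triangle is acute, so the smallest enclosing circle is the circumcircle.
Circumcentre = (23/22, -27/22), r² = 3445/242.
Centre = (23/22, -27/22).

(23/22, -27/22)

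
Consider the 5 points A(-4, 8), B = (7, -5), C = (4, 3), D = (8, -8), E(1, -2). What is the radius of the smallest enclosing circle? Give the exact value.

10

The minimum enclosing circle of a finite set is fixed by two of the points (as a diameter) or three (as a circumcircle).
The farthest pair is A–D with squared distance 400. The circle on this segment as diameter has centre (2, 0) and r² = 400/4 = 100.
Check B: distance² to centre = 50 ≤ 100, so it lies inside.
All remaining points lie in this disk, and no smaller disk contains both endpoints, so this is the minimum enclosing circle.
r = √100 = 10.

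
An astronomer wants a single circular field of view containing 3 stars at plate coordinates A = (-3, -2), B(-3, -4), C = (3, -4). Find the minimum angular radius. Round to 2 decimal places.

Side lengths²: AB² = 4, AC² = 40, BC² = 36.
Since AC² = 40 ≥ 36 + 4 = 40, the angle opposite AC is not acute, so the smallest enclosing circle has AC as diameter.
Centre = midpoint of AC = (0, -3), r² = 40/4 = 10.
r = √10 ≈ 3.16.

3.16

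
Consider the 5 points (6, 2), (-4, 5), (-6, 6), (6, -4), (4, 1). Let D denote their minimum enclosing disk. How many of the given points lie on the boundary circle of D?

2

By Welzl's lemma the MEC is supported by two points (diametrically opposite) or three points (on a circumcircle).
The farthest pair is (-6, 6)–(6, -4) with squared distance 244. The circle on this segment as diameter has centre (0, 1) and r² = 244/4 = 61.
Check (6, 2): distance² to centre = 37 ≤ 61, so it lies inside.
All remaining points lie in this disk, and no smaller disk contains both endpoints, so this is the minimum enclosing circle.
The points at distance exactly r from the centre are (-6, 6), (6, -4) — 2 points.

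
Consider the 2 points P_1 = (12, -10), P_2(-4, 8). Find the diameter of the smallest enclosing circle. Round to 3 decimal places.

24.083

The smallest circle enclosing two points has them as diameter endpoints.
Centre = midpoint = (4, -1); r² = |P_1P_2|²/4 = 580/4 = 145.
Diameter = 2r = 2√145 ≈ 24.083.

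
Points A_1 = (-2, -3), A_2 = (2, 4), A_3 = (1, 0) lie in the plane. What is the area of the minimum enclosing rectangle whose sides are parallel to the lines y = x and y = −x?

In coordinates u = x + y, v = x − y the rectangle is axis-aligned; the map (x,y)→(u,v) scales areas by 2.
u-values: -5, 6, 1; range = 6 − (-5) = 11.
v-values: 1, -2, 1; range = 1 − (-2) = 3.
Area = (11 × 3) / 2 = 16.5.

16.5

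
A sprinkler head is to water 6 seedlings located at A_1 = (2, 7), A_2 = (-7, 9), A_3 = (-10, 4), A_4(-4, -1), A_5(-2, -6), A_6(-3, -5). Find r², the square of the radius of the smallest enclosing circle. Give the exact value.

The minimum enclosing circle of a finite set is fixed by two of the points (as a diameter) or three (as a circumcircle).
The minimum enclosing circle is determined by three boundary points: A_1, A_2, A_5.
Their circumcentre is (-3.9, 1.7) with r² = 62.9.
The farthest remaining point A_6 is at distance² 45.7 ≤ 62.9.

62.9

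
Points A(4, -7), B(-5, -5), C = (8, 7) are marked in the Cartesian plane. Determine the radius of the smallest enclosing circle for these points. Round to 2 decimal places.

Side lengths²: AB² = 85, AC² = 212, BC² = 313.
Since BC² = 313 ≥ 212 + 85 = 297, the angle opposite BC is not acute, so the smallest enclosing circle has BC as diameter.
Centre = midpoint of BC = (1.5, 1), r² = 313/4 = 78.25.
r = √(78.25) ≈ 8.85.

8.85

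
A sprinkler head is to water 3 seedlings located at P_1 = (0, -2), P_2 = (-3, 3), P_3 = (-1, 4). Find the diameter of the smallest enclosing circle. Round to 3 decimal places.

Side lengths²: P_1P_2² = 34, P_1P_3² = 37, P_2P_3² = 5.
Since P_1P_3² = 37 < 34 + 5 = 39, the triangle is acute, so the smallest enclosing circle is the circumcircle.
Circumcentre = (-19/26, 25/26), r² = 3145/338.
Diameter = 2r = 2√(3145/338) ≈ 6.101.

6.101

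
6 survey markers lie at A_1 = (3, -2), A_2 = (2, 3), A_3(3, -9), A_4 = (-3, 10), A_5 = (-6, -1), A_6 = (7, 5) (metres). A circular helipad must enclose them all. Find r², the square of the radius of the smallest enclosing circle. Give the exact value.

A smallest enclosing disk is always determined by at most three of the input points on its boundary.
The farthest pair is A_3–A_4 with squared distance 397. The circle on this segment as diameter has centre (0, 0.5) and r² = 397/4 = 99.25.
Check A_1: distance² to centre = 15.25 ≤ 99.25, so it lies inside.
All remaining points lie in this disk, and no smaller disk contains both endpoints, so this is the minimum enclosing circle.

99.25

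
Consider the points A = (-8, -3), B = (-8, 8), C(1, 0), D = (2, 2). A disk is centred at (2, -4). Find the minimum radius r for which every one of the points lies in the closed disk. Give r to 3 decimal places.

The required radius is the distance from (2, -4) to the farthest point.
Squared distances: 101, 244, 17, 36.
Maximum is 244, attained at B.
r = √244 ≈ 15.620.

15.620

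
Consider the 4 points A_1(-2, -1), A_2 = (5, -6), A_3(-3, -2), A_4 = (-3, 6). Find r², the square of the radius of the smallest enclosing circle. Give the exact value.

52

A smallest enclosing disk is always determined by at most three of the input points on its boundary.
The farthest pair is A_2–A_4 with squared distance 208. The circle on this segment as diameter has centre (1, 0) and r² = 208/4 = 52.
Check A_1: distance² to centre = 10 ≤ 52, so it lies inside.
All remaining points lie in this disk, and no smaller disk contains both endpoints, so this is the minimum enclosing circle.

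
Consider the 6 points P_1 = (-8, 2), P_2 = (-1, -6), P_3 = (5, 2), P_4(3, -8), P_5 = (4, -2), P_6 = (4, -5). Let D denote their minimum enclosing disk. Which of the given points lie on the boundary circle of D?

P_1, P_3, P_4

The minimum enclosing circle of a finite set is fixed by two of the points (as a diameter) or three (as a circumcircle).
The minimum enclosing circle is determined by three boundary points: P_1, P_3, P_4.
Their circumcentre is (-1.5, -1.9) with r² = 57.46.
The farthest remaining point P_6 is at distance² 39.86 ≤ 57.46.
The points at distance exactly r from the centre are P_1, P_3, P_4 — 3 points.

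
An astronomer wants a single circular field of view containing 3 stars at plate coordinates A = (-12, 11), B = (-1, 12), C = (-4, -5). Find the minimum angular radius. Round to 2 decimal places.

Side lengths²: AB² = 122, AC² = 320, BC² = 298.
Since AC² = 320 < 298 + 122 = 420, the triangle is acute, so the smallest enclosing circle is the circumcircle.
Circumcentre = (-134/23, 94/23), r² = 45445/529.
r = √(45445/529) ≈ 9.27.

9.27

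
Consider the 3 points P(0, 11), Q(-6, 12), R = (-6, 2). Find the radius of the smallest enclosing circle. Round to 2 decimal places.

Side lengths²: PQ² = 37, PR² = 117, QR² = 100.
Since PR² = 117 < 100 + 37 = 137, the triangle is acute, so the smallest enclosing circle is the circumcircle.
Circumcentre = (-3.75, 7), r² = 30.0625.
r = √(30.0625) ≈ 5.48.

5.48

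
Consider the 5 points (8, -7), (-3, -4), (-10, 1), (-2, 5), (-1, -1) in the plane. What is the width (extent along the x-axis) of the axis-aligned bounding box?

18

max x = 8, min x = -10, so width = 18.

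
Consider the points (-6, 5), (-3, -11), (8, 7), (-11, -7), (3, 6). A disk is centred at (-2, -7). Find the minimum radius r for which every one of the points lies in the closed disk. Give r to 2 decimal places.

17.20

The required radius is the distance from (-2, -7) to the farthest point.
Squared distances: 160, 17, 296, 81, 194.
Maximum is 296, attained at (8, 7).
r = √296 ≈ 17.20.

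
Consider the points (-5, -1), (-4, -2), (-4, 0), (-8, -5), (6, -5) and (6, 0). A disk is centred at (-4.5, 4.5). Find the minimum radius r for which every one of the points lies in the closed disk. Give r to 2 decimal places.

14.16

The required radius is the distance from (-4.5, 4.5) to the farthest point.
Squared distances: 30.5, 42.5, 20.5, 102.5, 200.5, 130.5.
Maximum is 200.5, attained at (6, -5).
r = √(200.5) ≈ 14.16.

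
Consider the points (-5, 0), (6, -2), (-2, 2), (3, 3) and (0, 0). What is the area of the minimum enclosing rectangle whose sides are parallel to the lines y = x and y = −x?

In coordinates u = x + y, v = x − y the rectangle is axis-aligned; the map (x,y)→(u,v) scales areas by 2.
u-values: -5, 4, 0, 6, 0; range = 6 − (-5) = 11.
v-values: -5, 8, -4, 0, 0; range = 8 − (-5) = 13.
Area = (11 × 13) / 2 = 71.5.

71.5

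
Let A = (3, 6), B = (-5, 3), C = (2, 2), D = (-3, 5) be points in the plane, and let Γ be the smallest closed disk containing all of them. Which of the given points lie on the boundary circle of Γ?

A, B

By Welzl's lemma the MEC is supported by two points (diametrically opposite) or three points (on a circumcircle).
The farthest pair is A–B with squared distance 73. The circle on this segment as diameter has centre (-1, 4.5) and r² = 73/4 = 18.25.
Check C: distance² to centre = 15.25 ≤ 18.25, so it lies inside.
All remaining points lie in this disk, and no smaller disk contains both endpoints, so this is the minimum enclosing circle.
The points at distance exactly r from the centre are A, B — 2 points.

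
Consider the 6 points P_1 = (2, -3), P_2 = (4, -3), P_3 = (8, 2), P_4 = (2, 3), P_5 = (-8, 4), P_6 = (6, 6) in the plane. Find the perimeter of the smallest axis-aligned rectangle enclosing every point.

Width = max x − min x = 8 − (-8) = 16.
Height = max y − min y = 6 − (-3) = 9.
Perimeter = 2(16 + 9) = 50.

50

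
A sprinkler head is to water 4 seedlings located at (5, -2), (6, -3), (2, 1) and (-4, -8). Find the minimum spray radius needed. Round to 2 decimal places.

The minimum enclosing circle of a finite set is fixed by two of the points (as a diameter) or three (as a circumcircle).
The minimum enclosing circle is determined by three boundary points: (6, -3), (2, 1), (-4, -8).
Their circumcentre is (0.5, -4.5) with r² = 32.5.
The farthest remaining point (5, -2) is at distance² 26.5 ≤ 32.5.
r = √(32.5) ≈ 5.70.

5.70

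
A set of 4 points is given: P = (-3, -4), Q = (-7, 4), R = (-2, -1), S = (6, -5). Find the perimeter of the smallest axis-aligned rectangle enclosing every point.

Width = max x − min x = 6 − (-7) = 13.
Height = max y − min y = 4 − (-5) = 9.
Perimeter = 2(13 + 9) = 44.

44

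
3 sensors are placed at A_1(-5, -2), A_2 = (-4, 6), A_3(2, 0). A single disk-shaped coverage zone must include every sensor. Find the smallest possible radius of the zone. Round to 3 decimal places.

Side lengths²: A_1A_2² = 65, A_1A_3² = 53, A_2A_3² = 72.
Since A_2A_3² = 72 < 65 + 53 = 118, the triangle is acute, so the smallest enclosing circle is the circumcircle.
Circumcentre = (-41/18, 31/18), r² = 3445/162.
r = √(3445/162) ≈ 4.611.

4.611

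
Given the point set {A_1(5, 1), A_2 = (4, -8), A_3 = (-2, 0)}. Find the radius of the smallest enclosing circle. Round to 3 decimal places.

5.164

Side lengths²: A_1A_2² = 82, A_1A_3² = 50, A_2A_3² = 100.
Since A_2A_3² = 100 < 82 + 50 = 132, the triangle is acute, so the smallest enclosing circle is the circumcircle.
Circumcentre = (63/31, -100/31), r² = 25625/961.
r = √(25625/961) ≈ 5.164.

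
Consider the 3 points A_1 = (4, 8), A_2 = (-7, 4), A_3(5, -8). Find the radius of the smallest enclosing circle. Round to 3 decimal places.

Side lengths²: A_1A_2² = 137, A_1A_3² = 257, A_2A_3² = 288.
Since A_2A_3² = 288 < 257 + 137 = 394, the triangle is acute, so the smallest enclosing circle is the circumcircle.
Circumcentre = (23/30, -7/30), r² = 35209/450.
r = √(35209/450) ≈ 8.845.

8.845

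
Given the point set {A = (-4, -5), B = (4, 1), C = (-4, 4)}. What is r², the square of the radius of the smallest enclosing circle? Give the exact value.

Side lengths²: AB² = 100, AC² = 81, BC² = 73.
Since AB² = 100 < 81 + 73 = 154, the triangle is acute, so the smallest enclosing circle is the circumcircle.
Circumcentre = (-1.125, -0.5), r² = 28.515625.

28.515625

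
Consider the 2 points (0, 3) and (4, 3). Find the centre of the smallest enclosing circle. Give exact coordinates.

The smallest circle enclosing two points has them as diameter endpoints.
Centre = midpoint = (2, 3); r² = |(0, 3)−(4, 3)|²/4 = 16/4 = 4.
Centre = (2, 3).

(2, 3)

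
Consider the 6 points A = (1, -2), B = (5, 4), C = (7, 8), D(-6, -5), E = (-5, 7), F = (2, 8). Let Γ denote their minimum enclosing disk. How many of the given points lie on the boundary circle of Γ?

The farthest pair is C–D with squared distance 338. The circle on this segment as diameter has centre (0.5, 1.5) and r² = 338/4 = 84.5.
Check A: distance² to centre = 12.5 ≤ 84.5, so it lies inside.
All remaining points lie in this disk, and no smaller disk contains both endpoints, so this is the minimum enclosing circle.
The points at distance exactly r from the centre are C, D — 2 points.

2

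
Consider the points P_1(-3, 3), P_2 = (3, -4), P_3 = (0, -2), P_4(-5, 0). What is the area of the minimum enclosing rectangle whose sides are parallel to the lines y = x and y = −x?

In coordinates u = x + y, v = x − y the rectangle is axis-aligned; the map (x,y)→(u,v) scales areas by 2.
u-values: 0, -1, -2, -5; range = 0 − (-5) = 5.
v-values: -6, 7, 2, -5; range = 7 − (-6) = 13.
Area = (5 × 13) / 2 = 32.5.

32.5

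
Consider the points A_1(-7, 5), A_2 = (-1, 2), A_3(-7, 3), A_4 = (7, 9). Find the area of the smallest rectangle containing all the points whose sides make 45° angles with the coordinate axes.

In coordinates u = x + y, v = x − y the rectangle is axis-aligned; the map (x,y)→(u,v) scales areas by 2.
u-values: -2, 1, -4, 16; range = 16 − (-4) = 20.
v-values: -12, -3, -10, -2; range = -2 − (-12) = 10.
Area = (20 × 10) / 2 = 100.

100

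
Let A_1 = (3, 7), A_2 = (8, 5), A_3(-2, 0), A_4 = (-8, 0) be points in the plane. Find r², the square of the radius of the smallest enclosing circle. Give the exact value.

70.25

The minimum enclosing circle of a finite set is fixed by two of the points (as a diameter) or three (as a circumcircle).
The farthest pair is A_2–A_4 with squared distance 281. The circle on this segment as diameter has centre (0, 2.5) and r² = 281/4 = 70.25.
Check A_1: distance² to centre = 29.25 ≤ 70.25, so it lies inside.
All remaining points lie in this disk, and no smaller disk contains both endpoints, so this is the minimum enclosing circle.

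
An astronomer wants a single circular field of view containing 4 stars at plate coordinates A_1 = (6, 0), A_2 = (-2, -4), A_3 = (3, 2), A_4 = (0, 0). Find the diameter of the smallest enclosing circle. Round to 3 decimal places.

8.944

The farthest pair is A_1–A_2 with squared distance 80. The circle on this segment as diameter has centre (2, -2) and r² = 80/4 = 20.
Check A_3: distance² to centre = 17 ≤ 20, so it lies inside.
All remaining points lie in this disk, and no smaller disk contains both endpoints, so this is the minimum enclosing circle.
Diameter = 2r = 2√20 ≈ 8.944.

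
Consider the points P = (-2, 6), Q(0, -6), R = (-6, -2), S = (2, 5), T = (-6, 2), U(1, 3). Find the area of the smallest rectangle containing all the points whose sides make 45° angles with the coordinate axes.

In coordinates u = x + y, v = x − y the rectangle is axis-aligned; the map (x,y)→(u,v) scales areas by 2.
u-values: 4, -6, -8, 7, -4, 4; range = 7 − (-8) = 15.
v-values: -8, 6, -4, -3, -8, -2; range = 6 − (-8) = 14.
Area = (15 × 14) / 2 = 105.

105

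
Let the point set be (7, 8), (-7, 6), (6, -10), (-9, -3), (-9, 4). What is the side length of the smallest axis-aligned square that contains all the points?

The bounding box has width 16 and height 18.
An axis-aligned square enclosing the set must have side ≥ max(width, height).
So the minimum side is max(16, 18) = 18.

18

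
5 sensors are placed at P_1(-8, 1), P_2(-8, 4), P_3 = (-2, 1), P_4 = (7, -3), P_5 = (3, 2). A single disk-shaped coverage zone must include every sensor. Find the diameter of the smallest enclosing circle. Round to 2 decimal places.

By Welzl's lemma the MEC is supported by two points (diametrically opposite) or three points (on a circumcircle).
The farthest pair is P_2–P_4 with squared distance 274. The circle on this segment as diameter has centre (-0.5, 0.5) and r² = 274/4 = 68.5.
Check P_1: distance² to centre = 56.5 ≤ 68.5, so it lies inside.
All remaining points lie in this disk, and no smaller disk contains both endpoints, so this is the minimum enclosing circle.
Diameter = 2r = 2√(68.5) ≈ 16.55.

16.55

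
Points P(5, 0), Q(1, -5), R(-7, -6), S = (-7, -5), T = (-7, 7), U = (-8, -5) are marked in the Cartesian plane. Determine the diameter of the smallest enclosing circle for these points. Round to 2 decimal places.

15.53

By Welzl's lemma the MEC is supported by two points (diametrically opposite) or three points (on a circumcircle).
The minimum enclosing circle is determined by three boundary points: P, R, T.
Their circumcentre is (-2.75, 0.5) with r² = 60.3125.
The farthest remaining point U is at distance² 57.8125 ≤ 60.3125.
Diameter = 2r = 2√(60.3125) ≈ 15.53.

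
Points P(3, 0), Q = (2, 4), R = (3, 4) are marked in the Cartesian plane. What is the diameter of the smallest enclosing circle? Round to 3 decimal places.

4.123

Side lengths²: PQ² = 17, PR² = 16, QR² = 1.
Since PQ² = 17 ≥ 16 + 1 = 17, the angle opposite PQ is not acute, so the smallest enclosing circle has PQ as diameter.
Centre = midpoint of PQ = (2.5, 2), r² = 17/4 = 4.25.
Diameter = 2r = 2√(4.25) ≈ 4.123.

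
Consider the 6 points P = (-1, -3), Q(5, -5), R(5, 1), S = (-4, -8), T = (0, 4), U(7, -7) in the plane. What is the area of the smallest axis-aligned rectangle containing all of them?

x ranges over [-4, 7], width 11.
y ranges over [-8, 4], height 12.
Area = 11 × 12 = 132.

132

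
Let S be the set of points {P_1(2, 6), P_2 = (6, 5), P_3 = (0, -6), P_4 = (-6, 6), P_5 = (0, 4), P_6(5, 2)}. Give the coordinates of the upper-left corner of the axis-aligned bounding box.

x-range [-6, 6], y-range [-6, 6].
The upper-left corner is (-6, 6).

(-6, 6)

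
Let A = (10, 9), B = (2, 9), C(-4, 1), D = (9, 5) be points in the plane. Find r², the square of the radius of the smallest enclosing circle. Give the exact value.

By Welzl's lemma the MEC is supported by two points (diametrically opposite) or three points (on a circumcircle).
The farthest pair is A–C with squared distance 260. The circle on this segment as diameter has centre (3, 5) and r² = 260/4 = 65.
Check B: distance² to centre = 17 ≤ 65, so it lies inside.
All remaining points lie in this disk, and no smaller disk contains both endpoints, so this is the minimum enclosing circle.

65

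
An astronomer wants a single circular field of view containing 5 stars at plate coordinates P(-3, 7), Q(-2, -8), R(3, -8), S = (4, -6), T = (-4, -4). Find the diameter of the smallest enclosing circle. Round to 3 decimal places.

The farthest pair is P–R with squared distance 261. The circle on this segment as diameter has centre (0, -0.5) and r² = 261/4 = 65.25.
Check Q: distance² to centre = 60.25 ≤ 65.25, so it lies inside.
All remaining points lie in this disk, and no smaller disk contains both endpoints, so this is the minimum enclosing circle.
Diameter = 2r = 2√(65.25) ≈ 16.155.

16.155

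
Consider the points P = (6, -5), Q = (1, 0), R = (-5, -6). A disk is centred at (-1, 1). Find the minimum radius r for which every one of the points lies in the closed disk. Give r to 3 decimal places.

9.220

The required radius is the distance from (-1, 1) to the farthest point.
Squared distances: 85, 5, 65.
Maximum is 85, attained at P.
r = √85 ≈ 9.220.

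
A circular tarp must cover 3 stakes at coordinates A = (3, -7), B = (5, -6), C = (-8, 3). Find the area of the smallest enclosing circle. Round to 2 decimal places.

Side lengths²: AB² = 5, AC² = 221, BC² = 250.
Since BC² = 250 ≥ 221 + 5 = 226, the angle opposite BC is not acute, so the smallest enclosing circle has BC as diameter.
Centre = midpoint of BC = (-1.5, -1.5), r² = 250/4 = 62.5.
Area = π·r² = π·62.5 ≈ 196.35.

196.35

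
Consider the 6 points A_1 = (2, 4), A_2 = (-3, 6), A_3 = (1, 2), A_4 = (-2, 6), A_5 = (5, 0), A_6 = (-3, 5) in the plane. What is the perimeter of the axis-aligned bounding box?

28

Width = max x − min x = 5 − (-3) = 8.
Height = max y − min y = 6 − 0 = 6.
Perimeter = 2(8 + 6) = 28.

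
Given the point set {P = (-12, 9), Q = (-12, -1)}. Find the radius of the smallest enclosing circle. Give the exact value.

The smallest circle enclosing two points has them as diameter endpoints.
Centre = midpoint = (-12, 4); r² = |PQ|²/4 = 100/4 = 25.
r = √25 = 5.

5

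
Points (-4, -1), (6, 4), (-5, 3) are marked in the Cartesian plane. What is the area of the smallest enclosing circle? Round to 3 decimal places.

Call the three points A, B, C in the order given.
Side lengths²: AB² = 125, AC² = 17, BC² = 122.
Since AB² = 125 < 122 + 17 = 139, the triangle is acute, so the smallest enclosing circle is the circumcircle.
Circumcentre = (11/18, 41/18), r² = 5185/162.
Area = π·r² = π·5185/162 ≈ 100.550.

100.550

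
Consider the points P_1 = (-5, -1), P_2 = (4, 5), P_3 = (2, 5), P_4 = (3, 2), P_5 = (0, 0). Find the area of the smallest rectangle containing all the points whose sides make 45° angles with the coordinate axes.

In coordinates u = x + y, v = x − y the rectangle is axis-aligned; the map (x,y)→(u,v) scales areas by 2.
u-values: -6, 9, 7, 5, 0; range = 9 − (-6) = 15.
v-values: -4, -1, -3, 1, 0; range = 1 − (-4) = 5.
Area = (15 × 5) / 2 = 37.5.

37.5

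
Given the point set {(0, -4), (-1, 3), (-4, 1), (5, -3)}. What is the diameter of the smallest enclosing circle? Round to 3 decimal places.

The minimum enclosing circle of a finite set is fixed by two of the points (as a diameter) or three (as a circumcircle).
The farthest pair is (-4, 1)–(5, -3) with squared distance 97. The circle on this segment as diameter has centre (0.5, -1) and r² = 97/4 = 24.25.
Check (0, -4): distance² to centre = 9.25 ≤ 24.25, so it lies inside.
All remaining points lie in this disk, and no smaller disk contains both endpoints, so this is the minimum enclosing circle.
Diameter = 2r = 2√(24.25) ≈ 9.849.

9.849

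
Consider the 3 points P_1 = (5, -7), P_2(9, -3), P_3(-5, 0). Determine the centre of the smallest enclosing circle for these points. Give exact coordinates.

Side lengths²: P_1P_2² = 32, P_1P_3² = 149, P_2P_3² = 205.
Since P_2P_3² = 205 ≥ 149 + 32 = 181, the angle opposite P_2P_3 is not acute, so the smallest enclosing circle has P_2P_3 as diameter.
Centre = midpoint of P_2P_3 = (2, -1.5), r² = 205/4 = 51.25.
Centre = (2, -1.5).

(2, -1.5)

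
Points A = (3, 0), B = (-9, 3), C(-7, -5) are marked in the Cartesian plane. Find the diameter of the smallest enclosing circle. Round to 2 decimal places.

12.67

Side lengths²: AB² = 153, AC² = 125, BC² = 68.
Since AB² = 153 < 125 + 68 = 193, the triangle is acute, so the smallest enclosing circle is the circumcircle.
Circumcentre = (-10/3, 1/6), r² = 1445/36.
Diameter = 2r = 2√(1445/36) ≈ 12.67.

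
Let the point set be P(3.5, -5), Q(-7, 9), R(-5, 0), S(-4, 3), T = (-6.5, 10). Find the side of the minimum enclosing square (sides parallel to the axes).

The bounding box has width 10.5 and height 15.
An axis-aligned square enclosing the set must have side ≥ max(width, height).
So the minimum side is max(10.5, 15) = 15.

15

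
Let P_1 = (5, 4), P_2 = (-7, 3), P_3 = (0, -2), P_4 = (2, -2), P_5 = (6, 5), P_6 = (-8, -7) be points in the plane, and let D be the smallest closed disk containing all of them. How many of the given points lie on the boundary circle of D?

2

By Welzl's lemma the MEC is supported by two points (diametrically opposite) or three points (on a circumcircle).
The farthest pair is P_5–P_6 with squared distance 340. The circle on this segment as diameter has centre (-1, -1) and r² = 340/4 = 85.
Check P_1: distance² to centre = 61 ≤ 85, so it lies inside.
All remaining points lie in this disk, and no smaller disk contains both endpoints, so this is the minimum enclosing circle.
The points at distance exactly r from the centre are P_5, P_6 — 2 points.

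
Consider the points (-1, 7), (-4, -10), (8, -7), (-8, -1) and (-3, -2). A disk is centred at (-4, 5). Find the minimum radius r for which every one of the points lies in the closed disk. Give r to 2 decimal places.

16.97

The required radius is the distance from (-4, 5) to the farthest point.
Squared distances: 13, 225, 288, 52, 50.
Maximum is 288, attained at (8, -7).
r = √288 ≈ 16.97.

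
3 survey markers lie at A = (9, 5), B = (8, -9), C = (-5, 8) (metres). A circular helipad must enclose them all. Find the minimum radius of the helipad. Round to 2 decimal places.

10.70

Side lengths²: AB² = 197, AC² = 205, BC² = 458.
Since BC² = 458 ≥ 205 + 197 = 402, the angle opposite BC is not acute, so the smallest enclosing circle has BC as diameter.
Centre = midpoint of BC = (1.5, -0.5), r² = 458/4 = 114.5.
r = √(114.5) ≈ 10.70.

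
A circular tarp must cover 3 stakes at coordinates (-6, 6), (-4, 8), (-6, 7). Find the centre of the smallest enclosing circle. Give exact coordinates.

Call the three points A, B, C in the order given.
Side lengths²: AB² = 8, AC² = 1, BC² = 5.
Since AB² = 8 ≥ 5 + 1 = 6, the angle opposite AB is not acute, so the smallest enclosing circle has AB as diameter.
Centre = midpoint of AB = (-5, 7), r² = 8/4 = 2.
Centre = (-5, 7).

(-5, 7)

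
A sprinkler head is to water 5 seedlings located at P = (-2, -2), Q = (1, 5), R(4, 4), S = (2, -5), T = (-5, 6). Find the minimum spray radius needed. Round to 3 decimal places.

6.519

By Welzl's lemma the MEC is supported by two points (diametrically opposite) or three points (on a circumcircle).
The farthest pair is S–T with squared distance 170. The circle on this segment as diameter has centre (-1.5, 0.5) and r² = 170/4 = 42.5.
Check P: distance² to centre = 6.5 ≤ 42.5, so it lies inside.
All remaining points lie in this disk, and no smaller disk contains both endpoints, so this is the minimum enclosing circle.
r = √(42.5) ≈ 6.519.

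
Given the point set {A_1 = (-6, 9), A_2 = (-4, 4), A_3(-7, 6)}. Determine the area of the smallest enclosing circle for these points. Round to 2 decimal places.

22.78

Side lengths²: A_1A_2² = 29, A_1A_3² = 10, A_2A_3² = 13.
Since A_1A_2² = 29 ≥ 13 + 10 = 23, the angle opposite A_1A_2 is not acute, so the smallest enclosing circle has A_1A_2 as diameter.
Centre = midpoint of A_1A_2 = (-5, 6.5), r² = 29/4 = 7.25.
Area = π·r² = π·7.25 ≈ 22.78.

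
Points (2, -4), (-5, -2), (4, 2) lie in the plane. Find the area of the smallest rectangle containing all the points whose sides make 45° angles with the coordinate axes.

58.5

In coordinates u = x + y, v = x − y the rectangle is axis-aligned; the map (x,y)→(u,v) scales areas by 2.
u-values: -2, -7, 6; range = 6 − (-7) = 13.
v-values: 6, -3, 2; range = 6 − (-3) = 9.
Area = (13 × 9) / 2 = 58.5.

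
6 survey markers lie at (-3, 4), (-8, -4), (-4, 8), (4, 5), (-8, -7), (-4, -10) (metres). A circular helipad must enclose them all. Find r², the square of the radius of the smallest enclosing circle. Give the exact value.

A smallest enclosing disk is always determined by at most three of the input points on its boundary.
The minimum enclosing circle is determined by three boundary points: (-4, 8), (4, 5), (-4, -10).
Their circumcentre is (-2.8125, -1) with r² = 82.41015625.
The farthest remaining point (-8, -7) is at distance² 62.91015625 ≤ 82.41015625.

82.41015625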